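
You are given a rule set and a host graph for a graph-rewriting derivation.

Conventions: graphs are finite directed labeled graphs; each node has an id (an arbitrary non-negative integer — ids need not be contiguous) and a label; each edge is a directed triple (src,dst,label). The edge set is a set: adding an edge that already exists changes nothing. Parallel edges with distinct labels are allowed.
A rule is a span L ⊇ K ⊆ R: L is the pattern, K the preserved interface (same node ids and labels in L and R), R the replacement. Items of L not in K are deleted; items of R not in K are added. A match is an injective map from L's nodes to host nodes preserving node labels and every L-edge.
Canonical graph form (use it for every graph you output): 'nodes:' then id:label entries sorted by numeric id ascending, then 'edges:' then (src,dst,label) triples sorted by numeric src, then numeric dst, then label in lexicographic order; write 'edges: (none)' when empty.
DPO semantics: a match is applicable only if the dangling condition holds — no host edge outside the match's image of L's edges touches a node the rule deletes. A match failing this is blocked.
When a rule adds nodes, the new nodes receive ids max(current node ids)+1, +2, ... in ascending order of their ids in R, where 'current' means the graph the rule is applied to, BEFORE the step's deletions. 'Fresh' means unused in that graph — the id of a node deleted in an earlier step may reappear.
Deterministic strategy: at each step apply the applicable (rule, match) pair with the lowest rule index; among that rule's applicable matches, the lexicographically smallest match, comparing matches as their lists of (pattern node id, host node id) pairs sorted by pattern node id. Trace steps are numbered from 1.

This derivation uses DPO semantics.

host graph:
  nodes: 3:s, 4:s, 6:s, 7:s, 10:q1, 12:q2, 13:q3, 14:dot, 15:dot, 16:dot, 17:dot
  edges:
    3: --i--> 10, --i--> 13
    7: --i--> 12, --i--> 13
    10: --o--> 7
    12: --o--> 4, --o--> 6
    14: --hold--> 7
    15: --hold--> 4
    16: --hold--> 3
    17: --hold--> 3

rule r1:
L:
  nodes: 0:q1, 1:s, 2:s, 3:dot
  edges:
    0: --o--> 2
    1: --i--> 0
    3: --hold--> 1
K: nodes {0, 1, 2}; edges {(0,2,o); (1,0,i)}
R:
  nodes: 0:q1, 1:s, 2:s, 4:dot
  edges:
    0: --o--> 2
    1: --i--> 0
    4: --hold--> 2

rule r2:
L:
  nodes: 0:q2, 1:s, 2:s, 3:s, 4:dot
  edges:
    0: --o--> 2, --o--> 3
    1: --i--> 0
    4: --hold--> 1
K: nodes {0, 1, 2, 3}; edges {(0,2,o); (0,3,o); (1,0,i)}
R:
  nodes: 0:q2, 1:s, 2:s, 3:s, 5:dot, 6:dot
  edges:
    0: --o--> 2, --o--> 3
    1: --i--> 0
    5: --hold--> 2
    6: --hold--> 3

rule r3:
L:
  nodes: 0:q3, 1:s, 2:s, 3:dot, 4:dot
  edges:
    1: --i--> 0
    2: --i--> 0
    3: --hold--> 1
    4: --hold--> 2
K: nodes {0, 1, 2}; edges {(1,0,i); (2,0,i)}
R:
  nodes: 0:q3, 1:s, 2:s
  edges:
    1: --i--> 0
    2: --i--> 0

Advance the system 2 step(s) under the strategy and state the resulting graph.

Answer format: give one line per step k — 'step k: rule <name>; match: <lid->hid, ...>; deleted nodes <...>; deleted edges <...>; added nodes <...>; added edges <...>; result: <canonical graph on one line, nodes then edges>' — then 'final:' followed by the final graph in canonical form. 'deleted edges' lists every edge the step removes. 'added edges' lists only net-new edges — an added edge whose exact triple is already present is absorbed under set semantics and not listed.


step 1: rule r1; match: 0->10, 1->3, 2->7, 3->16; deleted nodes 16; deleted edges (16,3,hold); added nodes 18; added edges (18,7,hold); result: nodes: 3:s, 4:s, 6:s, 7:s, 10:q1, 12:q2, 13:q3, 14:dot, 15:dot, 17:dot, 18:dot edges: (3,10,i); (3,13,i); (7,12,i); (7,13,i); (10,7,o); (12,4,o); (12,6,o); (14,7,hold); (15,4,hold); (17,3,hold); (18,7,hold)
step 2: rule r1; match: 0->10, 1->3, 2->7, 3->17; deleted nodes 17; deleted edges (17,3,hold); added nodes 19; added edges (19,7,hold); result: nodes: 3:s, 4:s, 6:s, 7:s, 10:q1, 12:q2, 13:q3, 14:dot, 15:dot, 18:dot, 19:dot edges: (3,10,i); (3,13,i); (7,12,i); (7,13,i); (10,7,o); (12,4,o); (12,6,o); (14,7,hold); (15,4,hold); (18,7,hold); (19,7,hold)
final:
nodes: 3:s, 4:s, 6:s, 7:s, 10:q1, 12:q2, 13:q3, 14:dot, 15:dot, 18:dot, 19:dot
edges: (3,10,i); (3,13,i); (7,12,i); (7,13,i); (10,7,o); (12,4,o); (12,6,o); (14,7,hold); (15,4,hold); (18,7,hold); (19,7,hold)


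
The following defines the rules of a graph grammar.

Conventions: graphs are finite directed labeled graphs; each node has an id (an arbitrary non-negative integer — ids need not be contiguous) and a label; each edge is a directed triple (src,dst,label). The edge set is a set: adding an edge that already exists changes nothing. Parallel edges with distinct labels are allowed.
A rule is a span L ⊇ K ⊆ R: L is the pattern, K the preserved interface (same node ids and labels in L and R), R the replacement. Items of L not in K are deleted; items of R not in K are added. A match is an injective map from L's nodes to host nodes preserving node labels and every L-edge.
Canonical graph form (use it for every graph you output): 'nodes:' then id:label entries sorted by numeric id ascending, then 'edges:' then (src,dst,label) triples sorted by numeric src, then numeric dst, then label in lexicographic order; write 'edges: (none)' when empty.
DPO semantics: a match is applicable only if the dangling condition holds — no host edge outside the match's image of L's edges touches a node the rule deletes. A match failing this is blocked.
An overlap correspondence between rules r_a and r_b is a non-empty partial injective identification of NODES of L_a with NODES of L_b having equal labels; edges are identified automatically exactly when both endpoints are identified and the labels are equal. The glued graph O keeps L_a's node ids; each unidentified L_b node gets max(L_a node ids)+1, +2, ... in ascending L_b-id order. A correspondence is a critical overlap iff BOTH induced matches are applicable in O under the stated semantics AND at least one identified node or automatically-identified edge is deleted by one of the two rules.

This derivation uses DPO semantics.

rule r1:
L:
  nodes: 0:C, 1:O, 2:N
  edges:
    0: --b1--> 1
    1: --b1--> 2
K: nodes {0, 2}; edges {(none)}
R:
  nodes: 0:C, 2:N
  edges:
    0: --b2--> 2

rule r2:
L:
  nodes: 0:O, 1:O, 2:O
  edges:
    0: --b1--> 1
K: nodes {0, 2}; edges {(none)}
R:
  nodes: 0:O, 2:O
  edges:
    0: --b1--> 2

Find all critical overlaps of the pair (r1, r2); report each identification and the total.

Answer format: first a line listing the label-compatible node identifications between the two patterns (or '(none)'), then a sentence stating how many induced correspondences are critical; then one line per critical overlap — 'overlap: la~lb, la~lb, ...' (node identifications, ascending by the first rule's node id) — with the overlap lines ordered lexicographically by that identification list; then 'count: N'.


label-compatible node identifications between L(r1) and L(r2): 1~0, 1~1, 1~2
1 of the induced correspondences is a critical overlap of r1 and r2.
overlap: 1~2
count: 1


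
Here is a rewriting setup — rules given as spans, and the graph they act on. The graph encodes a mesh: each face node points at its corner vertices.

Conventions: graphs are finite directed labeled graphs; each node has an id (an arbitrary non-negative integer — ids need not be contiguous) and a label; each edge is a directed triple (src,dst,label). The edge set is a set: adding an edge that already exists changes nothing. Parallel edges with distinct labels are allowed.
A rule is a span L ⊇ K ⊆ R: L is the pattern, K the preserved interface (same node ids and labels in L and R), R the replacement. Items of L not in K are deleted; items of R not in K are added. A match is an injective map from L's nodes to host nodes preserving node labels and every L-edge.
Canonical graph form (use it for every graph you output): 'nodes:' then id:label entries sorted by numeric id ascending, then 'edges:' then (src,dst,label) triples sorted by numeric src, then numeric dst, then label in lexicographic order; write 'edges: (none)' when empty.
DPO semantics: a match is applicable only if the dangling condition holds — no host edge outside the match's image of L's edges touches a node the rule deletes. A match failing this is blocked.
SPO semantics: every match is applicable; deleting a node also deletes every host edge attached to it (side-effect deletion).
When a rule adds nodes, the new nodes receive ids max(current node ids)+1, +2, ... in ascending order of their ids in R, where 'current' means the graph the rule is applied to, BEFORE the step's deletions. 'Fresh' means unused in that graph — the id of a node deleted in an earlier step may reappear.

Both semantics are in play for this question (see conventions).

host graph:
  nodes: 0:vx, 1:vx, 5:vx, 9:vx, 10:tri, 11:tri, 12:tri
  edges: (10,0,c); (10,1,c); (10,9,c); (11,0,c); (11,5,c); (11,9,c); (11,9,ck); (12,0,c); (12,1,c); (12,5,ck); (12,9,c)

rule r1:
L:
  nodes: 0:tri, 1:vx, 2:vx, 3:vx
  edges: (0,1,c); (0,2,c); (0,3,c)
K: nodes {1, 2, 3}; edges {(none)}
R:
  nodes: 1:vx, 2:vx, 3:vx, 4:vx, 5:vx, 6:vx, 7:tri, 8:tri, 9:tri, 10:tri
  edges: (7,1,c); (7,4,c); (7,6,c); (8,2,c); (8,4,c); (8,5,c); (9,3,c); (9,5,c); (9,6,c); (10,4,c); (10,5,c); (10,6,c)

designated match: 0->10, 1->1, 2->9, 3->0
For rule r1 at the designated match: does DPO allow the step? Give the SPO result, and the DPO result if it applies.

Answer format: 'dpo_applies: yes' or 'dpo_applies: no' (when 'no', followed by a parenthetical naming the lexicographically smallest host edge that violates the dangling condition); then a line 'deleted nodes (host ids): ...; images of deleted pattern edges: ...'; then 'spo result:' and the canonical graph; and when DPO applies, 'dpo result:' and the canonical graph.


dpo_applies: yes
deleted nodes (host ids): 10; images of deleted pattern edges: (10,0,c); (10,1,c); (10,9,c)
spo result:
nodes: 0:vx, 1:vx, 5:vx, 9:vx, 11:tri, 12:tri, 13:vx, 14:vx, 15:vx, 16:tri, 17:tri, 18:tri, 19:tri
edges: (11,0,c); (11,5,c); (11,9,c); (11,9,ck); (12,0,c); (12,1,c); (12,5,ck); (12,9,c); (16,1,c); (16,13,c); (16,15,c); (17,9,c); (17,13,c); (17,14,c); (18,0,c); (18,14,c); (18,15,c); (19,13,c); (19,14,c); (19,15,c)
dpo result:
nodes: 0:vx, 1:vx, 5:vx, 9:vx, 11:tri, 12:tri, 13:vx, 14:vx, 15:vx, 16:tri, 17:tri, 18:tri, 19:tri
edges: (11,0,c); (11,5,c); (11,9,c); (11,9,ck); (12,0,c); (12,1,c); (12,5,ck); (12,9,c); (16,1,c); (16,13,c); (16,15,c); (17,9,c); (17,13,c); (17,14,c); (18,0,c); (18,14,c); (18,15,c); (19,13,c); (19,14,c); (19,15,c)


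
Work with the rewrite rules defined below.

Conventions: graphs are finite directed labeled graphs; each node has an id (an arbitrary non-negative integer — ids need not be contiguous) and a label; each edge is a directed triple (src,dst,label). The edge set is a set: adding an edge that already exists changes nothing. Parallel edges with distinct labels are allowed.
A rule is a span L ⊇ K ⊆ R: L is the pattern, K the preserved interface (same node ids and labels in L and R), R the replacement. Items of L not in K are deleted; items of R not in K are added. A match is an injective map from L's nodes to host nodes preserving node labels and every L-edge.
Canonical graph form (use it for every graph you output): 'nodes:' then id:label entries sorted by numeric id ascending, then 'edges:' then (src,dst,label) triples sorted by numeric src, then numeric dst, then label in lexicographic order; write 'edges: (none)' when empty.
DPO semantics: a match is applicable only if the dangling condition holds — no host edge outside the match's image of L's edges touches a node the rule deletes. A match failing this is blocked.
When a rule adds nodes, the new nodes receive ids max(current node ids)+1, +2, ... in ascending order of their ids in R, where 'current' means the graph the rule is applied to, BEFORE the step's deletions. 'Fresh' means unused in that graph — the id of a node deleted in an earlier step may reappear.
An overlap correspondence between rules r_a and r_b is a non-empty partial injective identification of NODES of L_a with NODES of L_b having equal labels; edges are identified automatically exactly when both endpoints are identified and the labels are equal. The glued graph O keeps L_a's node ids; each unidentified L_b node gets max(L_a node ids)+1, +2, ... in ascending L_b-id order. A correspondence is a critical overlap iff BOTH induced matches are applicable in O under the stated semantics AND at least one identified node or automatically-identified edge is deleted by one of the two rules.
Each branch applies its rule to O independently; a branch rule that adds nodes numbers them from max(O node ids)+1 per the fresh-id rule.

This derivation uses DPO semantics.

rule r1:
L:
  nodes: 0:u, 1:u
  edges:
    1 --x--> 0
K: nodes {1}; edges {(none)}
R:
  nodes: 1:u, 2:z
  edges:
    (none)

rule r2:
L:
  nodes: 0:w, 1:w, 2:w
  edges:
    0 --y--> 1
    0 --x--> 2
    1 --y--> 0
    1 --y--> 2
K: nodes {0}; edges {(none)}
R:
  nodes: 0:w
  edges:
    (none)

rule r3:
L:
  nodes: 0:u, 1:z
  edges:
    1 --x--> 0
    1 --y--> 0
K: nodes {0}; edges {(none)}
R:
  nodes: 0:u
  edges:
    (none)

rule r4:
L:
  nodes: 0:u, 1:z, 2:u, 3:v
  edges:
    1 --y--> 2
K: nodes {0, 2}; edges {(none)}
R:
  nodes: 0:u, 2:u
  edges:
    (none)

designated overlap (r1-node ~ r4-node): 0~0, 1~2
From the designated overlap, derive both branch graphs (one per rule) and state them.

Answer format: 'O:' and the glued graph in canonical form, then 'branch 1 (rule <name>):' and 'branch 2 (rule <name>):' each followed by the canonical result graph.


O:
nodes: 0:u, 1:u, 2:z, 3:v
edges: (1,0,x); (2,1,y)
branch 1 (rule r1):
nodes: 1:u, 2:z, 3:v, 4:z
edges: (2,1,y)
branch 2 (rule r4):
nodes: 0:u, 1:u
edges: (1,0,x)


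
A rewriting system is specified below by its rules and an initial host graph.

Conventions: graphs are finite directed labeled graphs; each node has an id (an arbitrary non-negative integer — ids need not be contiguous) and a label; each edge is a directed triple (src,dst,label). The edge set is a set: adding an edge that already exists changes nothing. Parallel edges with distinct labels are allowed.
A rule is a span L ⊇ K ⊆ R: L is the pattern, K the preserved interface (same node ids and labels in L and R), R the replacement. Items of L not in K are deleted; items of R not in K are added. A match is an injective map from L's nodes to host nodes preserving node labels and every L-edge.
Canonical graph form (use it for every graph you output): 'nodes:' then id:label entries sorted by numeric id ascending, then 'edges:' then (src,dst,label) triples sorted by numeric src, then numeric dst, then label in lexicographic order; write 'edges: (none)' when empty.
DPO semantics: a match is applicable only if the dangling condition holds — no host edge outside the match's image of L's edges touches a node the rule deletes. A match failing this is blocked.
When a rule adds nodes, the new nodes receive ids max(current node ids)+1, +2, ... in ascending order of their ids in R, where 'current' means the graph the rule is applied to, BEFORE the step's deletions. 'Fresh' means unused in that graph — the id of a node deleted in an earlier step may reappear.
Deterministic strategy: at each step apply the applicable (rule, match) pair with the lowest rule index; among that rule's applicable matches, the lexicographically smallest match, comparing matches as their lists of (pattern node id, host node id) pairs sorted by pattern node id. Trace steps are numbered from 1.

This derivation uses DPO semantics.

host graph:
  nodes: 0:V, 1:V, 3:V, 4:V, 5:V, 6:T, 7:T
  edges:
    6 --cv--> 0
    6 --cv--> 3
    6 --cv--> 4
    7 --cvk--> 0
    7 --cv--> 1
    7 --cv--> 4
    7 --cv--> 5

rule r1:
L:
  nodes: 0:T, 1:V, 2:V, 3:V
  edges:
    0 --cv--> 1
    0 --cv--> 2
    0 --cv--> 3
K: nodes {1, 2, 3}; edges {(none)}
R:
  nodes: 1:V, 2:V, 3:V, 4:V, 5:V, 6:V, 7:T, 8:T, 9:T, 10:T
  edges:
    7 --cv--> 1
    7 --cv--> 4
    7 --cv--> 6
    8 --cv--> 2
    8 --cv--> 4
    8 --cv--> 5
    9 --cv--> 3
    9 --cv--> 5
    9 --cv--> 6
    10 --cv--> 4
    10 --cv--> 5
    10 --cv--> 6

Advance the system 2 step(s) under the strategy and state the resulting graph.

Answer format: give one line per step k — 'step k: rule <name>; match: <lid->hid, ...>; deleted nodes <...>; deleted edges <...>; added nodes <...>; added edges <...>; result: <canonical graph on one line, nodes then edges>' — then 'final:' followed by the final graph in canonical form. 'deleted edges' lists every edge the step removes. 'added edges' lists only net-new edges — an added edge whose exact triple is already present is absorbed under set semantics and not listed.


step 1: rule r1; match: 0->6, 1->0, 2->3, 3->4; deleted nodes 6; deleted edges (6,0,cv); (6,3,cv); (6,4,cv); added nodes 8, 9, 10, 11, 12, 13, 14; added edges (11,0,cv); (11,8,cv); (11,10,cv); (12,3,cv); (12,8,cv); (12,9,cv); (13,4,cv); (13,9,cv); (13,10,cv); (14,8,cv); (14,9,cv); (14,10,cv); result: nodes: 0:V, 1:V, 3:V, 4:V, 5:V, 7:T, 8:V, 9:V, 10:V, 11:T, 12:T, 13:T, 14:T edges: (7,0,cvk); (7,1,cv); (7,4,cv); (7,5,cv); (11,0,cv); (11,8,cv); (11,10,cv); (12,3,cv); (12,8,cv); (12,9,cv); (13,4,cv); (13,9,cv); (13,10,cv); (14,8,cv); (14,9,cv); (14,10,cv)
step 2: rule r1; match: 0->11, 1->0, 2->8, 3->10; deleted nodes 11; deleted edges (11,0,cv); (11,8,cv); (11,10,cv); added nodes 15, 16, 17, 18, 19, 20, 21; added edges (18,0,cv); (18,15,cv); (18,17,cv); (19,8,cv); (19,15,cv); (19,16,cv); (20,10,cv); (20,16,cv); (20,17,cv); (21,15,cv); (21,16,cv); (21,17,cv); result: nodes: 0:V, 1:V, 3:V, 4:V, 5:V, 7:T, 8:V, 9:V, 10:V, 12:T, 13:T, 14:T, 15:V, 16:V, 17:V, 18:T, 19:T, 20:T, 21:T edges: (7,0,cvk); (7,1,cv); (7,4,cv); (7,5,cv); (12,3,cv); (12,8,cv); (12,9,cv); (13,4,cv); (13,9,cv); (13,10,cv); (14,8,cv); (14,9,cv); (14,10,cv); (18,0,cv); (18,15,cv); (18,17,cv); (19,8,cv); (19,15,cv); (19,16,cv); (20,10,cv); (20,16,cv); (20,17,cv); (21,15,cv); (21,16,cv); (21,17,cv)
final:
nodes: 0:V, 1:V, 3:V, 4:V, 5:V, 7:T, 8:V, 9:V, 10:V, 12:T, 13:T, 14:T, 15:V, 16:V, 17:V, 18:T, 19:T, 20:T, 21:T
edges: (7,0,cvk); (7,1,cv); (7,4,cv); (7,5,cv); (12,3,cv); (12,8,cv); (12,9,cv); (13,4,cv); (13,9,cv); (13,10,cv); (14,8,cv); (14,9,cv); (14,10,cv); (18,0,cv); (18,15,cv); (18,17,cv); (19,8,cv); (19,15,cv); (19,16,cv); (20,10,cv); (20,16,cv); (20,17,cv); (21,15,cv); (21,16,cv); (21,17,cv)


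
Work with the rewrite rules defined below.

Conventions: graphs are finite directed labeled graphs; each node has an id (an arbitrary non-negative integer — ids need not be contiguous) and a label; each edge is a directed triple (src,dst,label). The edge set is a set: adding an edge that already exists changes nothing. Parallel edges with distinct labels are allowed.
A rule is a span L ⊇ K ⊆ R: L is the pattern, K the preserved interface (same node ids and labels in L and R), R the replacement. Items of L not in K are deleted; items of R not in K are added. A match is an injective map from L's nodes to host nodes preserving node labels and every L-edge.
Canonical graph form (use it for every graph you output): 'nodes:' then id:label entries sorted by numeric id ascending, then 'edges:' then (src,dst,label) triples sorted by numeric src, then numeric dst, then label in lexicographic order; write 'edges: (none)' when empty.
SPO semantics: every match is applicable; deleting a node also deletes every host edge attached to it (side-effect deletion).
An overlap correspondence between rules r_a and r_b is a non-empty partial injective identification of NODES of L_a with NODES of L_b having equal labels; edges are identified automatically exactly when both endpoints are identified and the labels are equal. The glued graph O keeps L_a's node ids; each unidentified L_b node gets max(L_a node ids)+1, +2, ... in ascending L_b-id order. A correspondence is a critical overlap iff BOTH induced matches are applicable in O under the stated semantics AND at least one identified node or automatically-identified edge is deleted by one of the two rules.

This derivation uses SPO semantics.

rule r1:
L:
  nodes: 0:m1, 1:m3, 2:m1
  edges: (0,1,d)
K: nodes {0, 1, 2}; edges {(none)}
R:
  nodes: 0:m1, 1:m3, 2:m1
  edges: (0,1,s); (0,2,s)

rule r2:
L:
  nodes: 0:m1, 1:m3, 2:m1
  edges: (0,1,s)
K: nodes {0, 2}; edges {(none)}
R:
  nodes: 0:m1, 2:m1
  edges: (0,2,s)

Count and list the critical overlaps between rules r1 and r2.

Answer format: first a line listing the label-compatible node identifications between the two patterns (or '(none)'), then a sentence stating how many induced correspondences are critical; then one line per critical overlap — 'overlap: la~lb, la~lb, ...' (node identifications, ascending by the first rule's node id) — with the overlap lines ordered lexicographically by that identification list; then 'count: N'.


label-compatible node identifications between L(r1) and L(r2): 0~0, 0~2, 1~1, 2~0, 2~2
7 of the induced correspondences are critical overlaps of r1 and r2.
overlap: 0~0, 1~1
overlap: 0~0, 1~1, 2~2
overlap: 0~2, 1~1
overlap: 0~2, 1~1, 2~0
overlap: 1~1
overlap: 1~1, 2~0
overlap: 1~1, 2~2
count: 7


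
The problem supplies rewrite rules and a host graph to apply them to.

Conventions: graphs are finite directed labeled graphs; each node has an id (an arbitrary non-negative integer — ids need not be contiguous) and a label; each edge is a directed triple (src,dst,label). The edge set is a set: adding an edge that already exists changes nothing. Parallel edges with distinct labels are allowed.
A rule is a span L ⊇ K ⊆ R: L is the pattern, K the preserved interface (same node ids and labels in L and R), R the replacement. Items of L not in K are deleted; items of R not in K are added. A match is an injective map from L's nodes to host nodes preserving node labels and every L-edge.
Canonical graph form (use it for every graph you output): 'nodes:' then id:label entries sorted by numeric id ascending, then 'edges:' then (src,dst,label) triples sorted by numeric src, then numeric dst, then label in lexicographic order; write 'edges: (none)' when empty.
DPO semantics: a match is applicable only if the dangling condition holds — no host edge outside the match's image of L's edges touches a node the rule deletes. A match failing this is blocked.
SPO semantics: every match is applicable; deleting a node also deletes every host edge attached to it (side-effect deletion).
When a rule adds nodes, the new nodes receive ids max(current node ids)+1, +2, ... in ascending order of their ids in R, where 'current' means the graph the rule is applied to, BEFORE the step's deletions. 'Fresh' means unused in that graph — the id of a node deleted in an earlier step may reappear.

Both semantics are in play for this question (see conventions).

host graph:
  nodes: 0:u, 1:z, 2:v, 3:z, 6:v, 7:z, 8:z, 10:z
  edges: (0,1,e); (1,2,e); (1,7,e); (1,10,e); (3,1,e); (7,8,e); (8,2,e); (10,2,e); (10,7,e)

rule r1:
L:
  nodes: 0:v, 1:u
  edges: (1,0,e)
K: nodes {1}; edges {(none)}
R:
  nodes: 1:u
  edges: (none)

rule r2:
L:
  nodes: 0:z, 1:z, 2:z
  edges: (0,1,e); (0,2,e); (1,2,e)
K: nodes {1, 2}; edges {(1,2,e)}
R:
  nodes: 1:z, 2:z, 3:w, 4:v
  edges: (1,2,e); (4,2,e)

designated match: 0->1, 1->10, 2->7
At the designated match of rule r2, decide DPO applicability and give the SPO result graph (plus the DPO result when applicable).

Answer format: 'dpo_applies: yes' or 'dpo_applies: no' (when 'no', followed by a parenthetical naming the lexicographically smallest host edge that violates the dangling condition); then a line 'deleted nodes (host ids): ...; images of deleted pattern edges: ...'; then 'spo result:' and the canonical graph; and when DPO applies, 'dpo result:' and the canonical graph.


dpo_applies: no
(the rule deletes node 1, which keeps host edge (0,1,e) outside the match image — the dangling condition fails, DPO blocks; SPO proceeds and side-deletes such edges)
deleted nodes (host ids): 1; images of deleted pattern edges: (1,7,e); (1,10,e)
spo result:
nodes: 0:u, 2:v, 3:z, 6:v, 7:z, 8:z, 10:z, 11:w, 12:v
edges: (7,8,e); (8,2,e); (10,2,e); (10,7,e); (12,7,e)


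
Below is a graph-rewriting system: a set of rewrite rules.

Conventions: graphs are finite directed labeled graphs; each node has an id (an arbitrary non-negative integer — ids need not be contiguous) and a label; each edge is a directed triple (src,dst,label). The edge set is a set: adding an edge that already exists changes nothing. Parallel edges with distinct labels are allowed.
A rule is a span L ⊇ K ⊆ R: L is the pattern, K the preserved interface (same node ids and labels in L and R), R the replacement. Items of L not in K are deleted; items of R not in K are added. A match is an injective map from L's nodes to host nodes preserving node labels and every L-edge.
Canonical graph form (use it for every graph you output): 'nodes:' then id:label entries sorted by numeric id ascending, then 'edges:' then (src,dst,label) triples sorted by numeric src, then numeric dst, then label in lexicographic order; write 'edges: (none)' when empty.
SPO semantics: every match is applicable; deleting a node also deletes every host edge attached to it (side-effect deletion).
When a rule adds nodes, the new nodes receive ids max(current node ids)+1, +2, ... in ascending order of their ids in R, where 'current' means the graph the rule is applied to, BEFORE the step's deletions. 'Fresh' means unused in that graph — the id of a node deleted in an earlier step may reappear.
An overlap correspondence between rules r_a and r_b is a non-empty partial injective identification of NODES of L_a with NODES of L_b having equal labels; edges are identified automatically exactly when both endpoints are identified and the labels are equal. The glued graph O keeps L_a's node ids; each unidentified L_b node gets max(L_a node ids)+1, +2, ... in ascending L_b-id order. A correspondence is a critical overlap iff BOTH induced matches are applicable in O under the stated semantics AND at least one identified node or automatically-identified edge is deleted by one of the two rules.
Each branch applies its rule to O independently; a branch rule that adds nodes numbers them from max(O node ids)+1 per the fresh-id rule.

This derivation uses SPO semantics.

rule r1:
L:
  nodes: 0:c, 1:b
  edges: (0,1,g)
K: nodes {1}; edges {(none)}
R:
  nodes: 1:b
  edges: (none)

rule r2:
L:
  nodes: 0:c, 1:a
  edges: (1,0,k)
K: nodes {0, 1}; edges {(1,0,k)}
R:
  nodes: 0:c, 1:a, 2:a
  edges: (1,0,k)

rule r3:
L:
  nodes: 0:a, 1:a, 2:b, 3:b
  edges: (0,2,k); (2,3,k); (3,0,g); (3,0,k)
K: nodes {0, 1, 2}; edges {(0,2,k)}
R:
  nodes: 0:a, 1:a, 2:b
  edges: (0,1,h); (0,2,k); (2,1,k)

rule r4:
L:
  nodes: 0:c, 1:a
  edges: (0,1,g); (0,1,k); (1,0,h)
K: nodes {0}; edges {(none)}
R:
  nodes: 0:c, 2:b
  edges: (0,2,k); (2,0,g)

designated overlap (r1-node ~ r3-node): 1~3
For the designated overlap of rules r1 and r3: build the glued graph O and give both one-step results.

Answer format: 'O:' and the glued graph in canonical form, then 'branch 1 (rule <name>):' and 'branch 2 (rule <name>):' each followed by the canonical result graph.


O:
nodes: 0:c, 1:b, 2:a, 3:a, 4:b
edges: (0,1,g); (1,2,g); (1,2,k); (2,4,k); (4,1,k)
branch 1 (rule r1):
nodes: 1:b, 2:a, 3:a, 4:b
edges: (1,2,g); (1,2,k); (2,4,k); (4,1,k)
branch 2 (rule r3):
nodes: 0:c, 2:a, 3:a, 4:b
edges: (2,3,h); (2,4,k); (4,3,k)


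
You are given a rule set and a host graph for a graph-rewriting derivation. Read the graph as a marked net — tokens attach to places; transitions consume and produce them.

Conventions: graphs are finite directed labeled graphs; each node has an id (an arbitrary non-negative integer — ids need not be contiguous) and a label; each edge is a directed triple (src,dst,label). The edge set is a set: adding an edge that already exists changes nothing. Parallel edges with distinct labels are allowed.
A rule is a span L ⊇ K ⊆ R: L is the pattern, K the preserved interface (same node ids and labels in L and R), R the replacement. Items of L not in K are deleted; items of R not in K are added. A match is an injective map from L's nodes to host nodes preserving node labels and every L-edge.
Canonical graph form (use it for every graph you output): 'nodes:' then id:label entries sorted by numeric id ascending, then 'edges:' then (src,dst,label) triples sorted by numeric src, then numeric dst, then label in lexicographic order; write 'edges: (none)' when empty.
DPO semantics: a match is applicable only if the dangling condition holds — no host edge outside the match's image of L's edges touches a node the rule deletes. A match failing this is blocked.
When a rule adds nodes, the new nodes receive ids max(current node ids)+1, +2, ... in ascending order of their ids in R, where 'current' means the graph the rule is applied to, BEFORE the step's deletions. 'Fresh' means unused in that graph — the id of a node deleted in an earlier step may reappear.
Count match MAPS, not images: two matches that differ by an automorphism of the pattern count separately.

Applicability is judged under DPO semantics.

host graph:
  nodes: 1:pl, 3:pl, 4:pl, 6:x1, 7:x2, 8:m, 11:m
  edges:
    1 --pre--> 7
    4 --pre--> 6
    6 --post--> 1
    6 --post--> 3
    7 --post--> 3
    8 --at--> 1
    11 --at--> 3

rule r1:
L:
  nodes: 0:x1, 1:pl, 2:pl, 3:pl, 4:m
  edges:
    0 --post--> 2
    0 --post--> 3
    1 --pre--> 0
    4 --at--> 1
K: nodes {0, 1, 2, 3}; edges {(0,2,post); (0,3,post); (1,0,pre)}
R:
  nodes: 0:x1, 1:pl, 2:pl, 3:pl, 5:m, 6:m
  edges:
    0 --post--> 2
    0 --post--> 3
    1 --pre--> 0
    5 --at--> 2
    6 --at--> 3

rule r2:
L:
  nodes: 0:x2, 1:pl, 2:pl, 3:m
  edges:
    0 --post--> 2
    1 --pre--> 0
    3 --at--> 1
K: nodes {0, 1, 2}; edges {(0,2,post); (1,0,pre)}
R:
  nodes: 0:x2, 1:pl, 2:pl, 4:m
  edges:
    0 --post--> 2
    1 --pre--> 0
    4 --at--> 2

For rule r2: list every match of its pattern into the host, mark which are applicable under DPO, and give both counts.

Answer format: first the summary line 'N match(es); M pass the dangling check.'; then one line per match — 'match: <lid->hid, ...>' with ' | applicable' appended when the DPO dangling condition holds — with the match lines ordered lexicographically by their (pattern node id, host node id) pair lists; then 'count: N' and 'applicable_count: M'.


1 match(es); 1 pass the dangling check.
match: 0->7, 1->1, 2->3, 3->8 | applicable
count: 1
applicable_count: 1


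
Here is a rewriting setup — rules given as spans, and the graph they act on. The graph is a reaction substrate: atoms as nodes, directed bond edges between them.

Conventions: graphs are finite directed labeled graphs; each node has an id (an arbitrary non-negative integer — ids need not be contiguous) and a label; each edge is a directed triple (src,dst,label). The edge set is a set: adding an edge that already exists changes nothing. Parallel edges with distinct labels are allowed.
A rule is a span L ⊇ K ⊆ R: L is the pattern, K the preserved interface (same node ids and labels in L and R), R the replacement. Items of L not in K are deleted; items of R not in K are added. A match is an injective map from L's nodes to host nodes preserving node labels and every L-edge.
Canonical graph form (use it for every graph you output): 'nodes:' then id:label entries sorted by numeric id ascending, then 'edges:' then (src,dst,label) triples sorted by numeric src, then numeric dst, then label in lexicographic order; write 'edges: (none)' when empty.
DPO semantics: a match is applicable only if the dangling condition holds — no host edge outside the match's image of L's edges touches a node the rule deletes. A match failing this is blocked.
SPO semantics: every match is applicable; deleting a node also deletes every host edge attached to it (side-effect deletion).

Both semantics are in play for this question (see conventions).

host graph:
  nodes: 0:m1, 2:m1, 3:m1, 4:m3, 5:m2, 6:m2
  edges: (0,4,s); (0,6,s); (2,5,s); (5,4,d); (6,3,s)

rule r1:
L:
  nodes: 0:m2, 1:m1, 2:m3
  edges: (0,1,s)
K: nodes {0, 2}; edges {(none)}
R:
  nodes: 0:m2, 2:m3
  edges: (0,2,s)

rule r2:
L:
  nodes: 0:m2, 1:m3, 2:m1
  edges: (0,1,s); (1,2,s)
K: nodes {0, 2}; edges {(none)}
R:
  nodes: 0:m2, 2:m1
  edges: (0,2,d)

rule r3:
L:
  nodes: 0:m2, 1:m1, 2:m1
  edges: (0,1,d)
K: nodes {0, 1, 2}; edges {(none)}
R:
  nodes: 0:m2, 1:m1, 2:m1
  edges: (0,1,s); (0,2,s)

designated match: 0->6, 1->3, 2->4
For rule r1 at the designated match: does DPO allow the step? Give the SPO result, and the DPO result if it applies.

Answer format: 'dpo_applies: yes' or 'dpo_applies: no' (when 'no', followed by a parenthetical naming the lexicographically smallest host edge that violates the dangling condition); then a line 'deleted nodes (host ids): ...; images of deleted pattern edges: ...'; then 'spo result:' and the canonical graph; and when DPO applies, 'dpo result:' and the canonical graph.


dpo_applies: yes
deleted nodes (host ids): 3; images of deleted pattern edges: (6,3,s)
spo result:
nodes: 0:m1, 2:m1, 4:m3, 5:m2, 6:m2
edges: (0,4,s); (0,6,s); (2,5,s); (5,4,d); (6,4,s)
dpo result:
nodes: 0:m1, 2:m1, 4:m3, 5:m2, 6:m2
edges: (0,4,s); (0,6,s); (2,5,s); (5,4,d); (6,4,s)


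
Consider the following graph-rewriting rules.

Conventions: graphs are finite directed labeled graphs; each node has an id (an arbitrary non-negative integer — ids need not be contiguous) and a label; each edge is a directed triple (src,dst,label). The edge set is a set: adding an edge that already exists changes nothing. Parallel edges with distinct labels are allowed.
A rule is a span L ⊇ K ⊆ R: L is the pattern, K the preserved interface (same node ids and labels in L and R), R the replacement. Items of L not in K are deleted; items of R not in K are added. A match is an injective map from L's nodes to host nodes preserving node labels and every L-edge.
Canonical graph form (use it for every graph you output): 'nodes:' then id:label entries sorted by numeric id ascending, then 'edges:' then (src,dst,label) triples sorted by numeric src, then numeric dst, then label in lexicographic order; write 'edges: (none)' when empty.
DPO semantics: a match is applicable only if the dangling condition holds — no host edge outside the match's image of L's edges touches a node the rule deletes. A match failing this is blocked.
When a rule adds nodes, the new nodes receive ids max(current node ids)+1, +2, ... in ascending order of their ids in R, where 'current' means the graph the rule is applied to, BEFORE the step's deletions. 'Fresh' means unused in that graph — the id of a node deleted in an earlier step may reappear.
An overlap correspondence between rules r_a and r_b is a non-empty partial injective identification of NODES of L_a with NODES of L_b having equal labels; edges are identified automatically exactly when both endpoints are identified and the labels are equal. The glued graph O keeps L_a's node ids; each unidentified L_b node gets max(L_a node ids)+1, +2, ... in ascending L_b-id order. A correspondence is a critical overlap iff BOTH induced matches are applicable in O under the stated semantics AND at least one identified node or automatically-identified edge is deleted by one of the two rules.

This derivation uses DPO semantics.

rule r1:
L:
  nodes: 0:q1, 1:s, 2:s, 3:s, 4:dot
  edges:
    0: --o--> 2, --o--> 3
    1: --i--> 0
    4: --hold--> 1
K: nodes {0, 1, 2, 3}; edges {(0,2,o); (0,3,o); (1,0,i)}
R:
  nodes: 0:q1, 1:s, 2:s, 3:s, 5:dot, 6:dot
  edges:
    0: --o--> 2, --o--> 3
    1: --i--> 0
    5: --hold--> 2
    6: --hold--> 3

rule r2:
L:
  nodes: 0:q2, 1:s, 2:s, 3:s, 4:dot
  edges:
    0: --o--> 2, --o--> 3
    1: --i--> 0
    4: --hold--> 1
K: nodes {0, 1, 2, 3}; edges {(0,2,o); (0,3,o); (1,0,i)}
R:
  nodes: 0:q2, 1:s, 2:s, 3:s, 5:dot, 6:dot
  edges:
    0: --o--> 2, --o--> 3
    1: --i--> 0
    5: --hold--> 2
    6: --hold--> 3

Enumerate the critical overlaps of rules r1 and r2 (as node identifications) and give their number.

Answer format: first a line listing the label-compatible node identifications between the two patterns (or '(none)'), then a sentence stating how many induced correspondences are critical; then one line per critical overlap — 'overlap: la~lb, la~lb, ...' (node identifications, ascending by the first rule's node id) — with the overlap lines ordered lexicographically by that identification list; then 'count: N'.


label-compatible node identifications between L(r1) and L(r2): 1~1, 1~2, 1~3, 2~1, 2~2, 2~3, 3~1, 3~2, 3~3, 4~4
7 of the induced correspondences are critical overlaps of r1 and r2.
overlap: 1~1, 2~2, 3~3, 4~4
overlap: 1~1, 2~2, 4~4
overlap: 1~1, 2~3, 3~2, 4~4
overlap: 1~1, 2~3, 4~4
overlap: 1~1, 3~2, 4~4
overlap: 1~1, 3~3, 4~4
overlap: 1~1, 4~4
count: 7


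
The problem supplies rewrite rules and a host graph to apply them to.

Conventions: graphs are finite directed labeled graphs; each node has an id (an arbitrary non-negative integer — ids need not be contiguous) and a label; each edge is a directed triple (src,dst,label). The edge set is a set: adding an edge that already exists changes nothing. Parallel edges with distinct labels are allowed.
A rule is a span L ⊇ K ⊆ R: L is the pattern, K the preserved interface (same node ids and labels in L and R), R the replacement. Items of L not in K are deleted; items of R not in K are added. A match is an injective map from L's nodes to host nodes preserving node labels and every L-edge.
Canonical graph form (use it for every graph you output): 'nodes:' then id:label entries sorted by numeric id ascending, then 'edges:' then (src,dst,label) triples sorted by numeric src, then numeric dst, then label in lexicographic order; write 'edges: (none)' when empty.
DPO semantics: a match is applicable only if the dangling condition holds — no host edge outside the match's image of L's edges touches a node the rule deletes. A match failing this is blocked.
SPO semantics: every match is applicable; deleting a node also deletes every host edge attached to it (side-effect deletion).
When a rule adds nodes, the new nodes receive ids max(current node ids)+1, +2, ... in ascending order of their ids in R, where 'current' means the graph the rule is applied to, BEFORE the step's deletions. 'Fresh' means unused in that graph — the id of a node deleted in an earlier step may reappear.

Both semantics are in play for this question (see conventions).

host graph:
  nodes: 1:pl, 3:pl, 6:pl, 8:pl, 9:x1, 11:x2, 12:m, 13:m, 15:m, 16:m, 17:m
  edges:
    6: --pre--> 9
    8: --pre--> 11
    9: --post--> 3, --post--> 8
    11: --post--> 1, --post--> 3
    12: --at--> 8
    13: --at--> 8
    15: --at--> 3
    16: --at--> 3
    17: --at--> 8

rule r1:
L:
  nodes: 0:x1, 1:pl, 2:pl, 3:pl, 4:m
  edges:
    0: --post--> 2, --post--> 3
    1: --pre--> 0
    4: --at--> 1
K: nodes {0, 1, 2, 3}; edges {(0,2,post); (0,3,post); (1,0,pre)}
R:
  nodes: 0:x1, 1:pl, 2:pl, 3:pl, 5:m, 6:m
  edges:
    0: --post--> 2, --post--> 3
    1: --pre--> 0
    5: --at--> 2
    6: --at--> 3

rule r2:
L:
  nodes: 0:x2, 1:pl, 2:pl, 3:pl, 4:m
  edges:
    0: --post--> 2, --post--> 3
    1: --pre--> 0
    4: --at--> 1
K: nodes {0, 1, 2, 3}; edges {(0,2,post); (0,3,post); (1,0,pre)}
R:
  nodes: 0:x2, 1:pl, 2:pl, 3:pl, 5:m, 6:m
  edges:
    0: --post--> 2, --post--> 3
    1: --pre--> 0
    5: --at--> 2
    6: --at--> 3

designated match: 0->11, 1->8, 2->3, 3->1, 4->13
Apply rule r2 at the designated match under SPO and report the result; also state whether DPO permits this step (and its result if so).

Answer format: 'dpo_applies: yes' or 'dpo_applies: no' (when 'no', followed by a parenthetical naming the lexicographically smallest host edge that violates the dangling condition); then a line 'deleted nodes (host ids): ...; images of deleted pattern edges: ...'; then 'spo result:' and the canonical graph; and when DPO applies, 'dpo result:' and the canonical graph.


dpo_applies: yes
deleted nodes (host ids): 13; images of deleted pattern edges: (13,8,at)
spo result:
nodes: 1:pl, 3:pl, 6:pl, 8:pl, 9:x1, 11:x2, 12:m, 15:m, 16:m, 17:m, 18:m, 19:m
edges: (6,9,pre); (8,11,pre); (9,3,post); (9,8,post); (11,1,post); (11,3,post); (12,8,at); (15,3,at); (16,3,at); (17,8,at); (18,3,at); (19,1,at)
dpo result:
nodes: 1:pl, 3:pl, 6:pl, 8:pl, 9:x1, 11:x2, 12:m, 15:m, 16:m, 17:m, 18:m, 19:m
edges: (6,9,pre); (8,11,pre); (9,3,post); (9,8,post); (11,1,post); (11,3,post); (12,8,at); (15,3,at); (16,3,at); (17,8,at); (18,3,at); (19,1,at)
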